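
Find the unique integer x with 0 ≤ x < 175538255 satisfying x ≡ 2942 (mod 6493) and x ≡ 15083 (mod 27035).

151465153

Write x = 2942 + 6493·k. Then 6493·k ≡ 15083 − 2942 ≡ 12141 (mod 27035).
Need 6493⁻¹ mod 27035. Extended Euclid on (27035, 6493):
27035 = 4·6493 + 1063
6493 = 6·1063 + 115
1063 = 9·115 + 28
115 = 4·28 + 3
28 = 9·3 + 1
3 = 3·1 + 0
Back-substitute:
1 = 28 − 9·3
1 = −9·115 + 37·28
1 = 37·1063 − 342·115
1 = −342·6493 + 2089·1063
1 = 2089·27035 − 8698·6493
6493⁻¹ ≡ 18337 (mod 27035), so k ≡ 18337·12141 ≡ 23327 (mod 27035).
x = 2942 + 6493·23327 = 151465153.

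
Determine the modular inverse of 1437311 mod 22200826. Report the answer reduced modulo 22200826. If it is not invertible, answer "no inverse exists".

19236877

Extended Euclidean algorithm:
22200826 = 15*1437311 + 641161
1437311 = 2*641161 + 154989
641161 = 4*154989 + 21205
154989 = 7*21205 + 6554
21205 = 3*6554 + 1543
6554 = 4*1543 + 382
1543 = 4*382 + 15
382 = 25*15 + 7
15 = 2*7 + 1
7 = 7*1 + 0
gcd = 1, so the inverse exists. Back-substitute:
1 = 15 − 2·7
1 = −2·382 + 51·15
1 = 51·1543 − 206·382
1 = −206·6554 + 875·1543
1 = 875·21205 − 2831·6554
1 = −2831·154989 + 20692·21205
1 = 20692·641161 − 85599·154989
1 = −85599·1437311 + 191890·641161
1 = 191890·22200826 − 2963949·1437311
So 1437311·(-2963949) ≡ 1 (mod 22200826), and -2963949 ≡ 19236877 (mod 22200826).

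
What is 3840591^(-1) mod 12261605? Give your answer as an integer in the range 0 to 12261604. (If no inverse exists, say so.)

Apply the Euclidean algorithm to 12261605 and 3840591:
12261605 = 3·3840591 + 739832
3840591 = 5·739832 + 141431
739832 = 5·141431 + 32677
141431 = 4·32677 + 10723
32677 = 3·10723 + 508
10723 = 21·508 + 55
508 = 9·55 + 13
55 = 4·13 + 3
13 = 4·3 + 1
3 = 3·1 + 0
gcd = 1, so the inverse exists. Back-substitute:
1 = 13 − 4·3
1 = −4·55 + 17·13
1 = 17·508 − 157·55
1 = −157·10723 + 3314·508
1 = 3314·32677 − 10099·10723
1 = −10099·141431 + 43710·32677
1 = 43710·739832 − 228649·141431
1 = −228649·3840591 + 1186955·739832
1 = 1186955·12261605 − 3789514·3840591
So 3840591·(-3789514) ≡ 1 (mod 12261605), and -3789514 ≡ 8472091 (mod 12261605).

8472091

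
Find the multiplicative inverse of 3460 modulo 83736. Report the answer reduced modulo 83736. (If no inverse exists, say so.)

no inverse exists

Euclidean algorithm on 83736, 3460:
83736 = 24·3460 + 696
3460 = 4·696 + 676
696 = 1·676 + 20
676 = 33·20 + 16
20 = 1·16 + 4
16 = 4·4 + 0
The gcd is 4, not 1, hence no inverse exists.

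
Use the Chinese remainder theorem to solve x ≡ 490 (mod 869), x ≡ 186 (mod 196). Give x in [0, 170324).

125626

Write x = 490 + 869·k. Then 869·k ≡ 186 − 490 ≡ 88 (mod 196).
Need 869⁻¹ mod 196. Extended Euclid on (196, 85):
196 = 2*85 + 26
85 = 3*26 + 7
26 = 3*7 + 5
7 = 1*5 + 2
5 = 2*2 + 1
2 = 2*1 + 0
Back-substitute:
1 = 5 − 2·2
1 = −2·7 + 3·5
1 = 3·26 − 11·7
1 = −11·85 + 36·26
1 = 36·196 − 83·85
869⁻¹ ≡ 113 (mod 196), so k ≡ 113·88 ≡ 144 (mod 196).
x = 490 + 869·144 = 125626.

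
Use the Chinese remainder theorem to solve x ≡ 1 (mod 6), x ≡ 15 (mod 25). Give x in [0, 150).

115

Write x = 1 + 6·k. Then 6·k ≡ 15 − 1 ≡ 14 (mod 25).
Need 6⁻¹ mod 25. Extended Euclid on (25, 6):
25 = 4*6 + 1
6 = 6*1 + 0
Back-substitute:
1 = 25 − 4·6
6⁻¹ ≡ 21 (mod 25), so k ≡ 21·14 ≡ 19 (mod 25).
x = 1 + 6·19 = 115.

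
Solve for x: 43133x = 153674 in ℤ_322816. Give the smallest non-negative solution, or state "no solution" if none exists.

93586

First find gcd(43133, 322816):
322816 = 7·43133 + 20885
43133 = 2·20885 + 1363
20885 = 15·1363 + 440
1363 = 3·440 + 43
440 = 10·43 + 10
43 = 4·10 + 3
10 = 3·3 + 1
3 = 3·1 + 0
gcd = 1, so a unique solution mod 322816 exists.
Back-substitute for the Bézout coefficients:
1 = 10 − 3·3
1 = −3·43 + 13·10
1 = 13·440 − 133·43
1 = −133·1363 + 412·440
1 = 412·20885 − 6313·1363
1 = −6313·43133 + 13038·20885
1 = 13038·322816 − 97579·43133
So 43133·(-97579) ≡ 1 (mod 322816), giving 43133⁻¹ ≡ 225237.
x ≡ 43133⁻¹·153674 ≡ 225237·153674 ≡ 93586 (mod 322816).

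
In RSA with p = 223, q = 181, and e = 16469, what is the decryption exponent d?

31589

φ(n) = (p−1)(q−1) = 222·180 = 39960.
Need d with 16469·d ≡ 1 (mod 39960). Apply the extended Euclidean algorithm:
39960 = 2*16469 + 7022
16469 = 2*7022 + 2425
7022 = 2*2425 + 2172
2425 = 1*2172 + 253
2172 = 8*253 + 148
253 = 1*148 + 105
148 = 1*105 + 43
105 = 2*43 + 19
43 = 2*19 + 5
19 = 3*5 + 4
5 = 1*4 + 1
4 = 4*1 + 0
Back-substitute:
1 = 5 − 4
1 = −19 + 4·5
1 = 4·43 − 9·19
1 = −9·105 + 22·43
1 = 22·148 − 31·105
1 = −31·253 + 53·148
1 = 53·2172 − 455·253
1 = −455·2425 + 508·2172
1 = 508·7022 − 1471·2425
1 = −1471·16469 + 3450·7022
1 = 3450·39960 − 8371·16469
So 16469·(-8371) ≡ 1 (mod 39960), hence d ≡ -8371 ≡ 31589 (mod 39960).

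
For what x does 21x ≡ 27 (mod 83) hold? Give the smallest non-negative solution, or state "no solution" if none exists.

First find gcd(21, 83):
83 = 3×21 + 20
21 = 1×20 + 1
20 = 20×1 + 0
gcd = 1, so a unique solution mod 83 exists.
Back-substitute for the Bézout coefficients:
1 = 21 − 20
1 = −83 + 4·21
So 21·(4) ≡ 1 (mod 83), giving 21⁻¹ ≡ 4.
x ≡ 21⁻¹·27 ≡ 4·27 ≡ 25 (mod 83).

25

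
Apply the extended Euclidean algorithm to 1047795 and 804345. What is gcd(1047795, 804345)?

15

Repeated division:
1047795 = 1×804345 + 243450
804345 = 3×243450 + 73995
243450 = 3×73995 + 21465
73995 = 3×21465 + 9600
21465 = 2×9600 + 2265
9600 = 4×2265 + 540
2265 = 4×540 + 105
540 = 5×105 + 15
105 = 7×15 + 0
gcd(1047795, 804345) = 15.
Back-substituting:
15 = 540 − 5·105
15 = −5·2265 + 21·540
15 = 21·9600 − 89·2265
15 = −89·21465 + 199·9600
15 = 199·73995 − 686·21465
15 = −686·243450 + 2257·73995
15 = 2257·804345 − 7457·243450
15 = −7457·1047795 + 9714·804345
So 15 = (-7457)·1047795 + (9714)·804345.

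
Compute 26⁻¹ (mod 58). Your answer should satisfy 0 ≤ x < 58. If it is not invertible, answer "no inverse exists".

Euclidean algorithm on 58, 26:
58 = 2·26 + 6
26 = 4·6 + 2
6 = 3·2 + 0
The gcd is 2, not 1, hence no inverse exists.

no inverse exists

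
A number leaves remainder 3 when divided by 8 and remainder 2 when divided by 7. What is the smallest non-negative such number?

51

Write x = 3 + 8·k. Then 8·k ≡ 2 − 3 ≡ 6 (mod 7).
Need 8⁻¹ mod 7. Extended Euclid on (7, 1):
7 = 7·1 + 0
8⁻¹ ≡ 1 (mod 7), so k ≡ 1·6 ≡ 6 (mod 7).
x = 3 + 8·6 = 51.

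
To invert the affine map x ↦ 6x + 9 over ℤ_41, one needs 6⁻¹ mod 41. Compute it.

Extended Euclidean algorithm:
41 = 6·6 + 5
6 = 1·5 + 1
5 = 5·1 + 0
The gcd is 1. Working backward:
1 = 6 − 5
1 = −41 + 7·6
So 6·7 ≡ 1 (mod 41).

7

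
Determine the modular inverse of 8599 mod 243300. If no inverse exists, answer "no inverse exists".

179299

gcd(243300, 8599) by repeated division:
243300 = 28·8599 + 2528
8599 = 3·2528 + 1015
2528 = 2·1015 + 498
1015 = 2·498 + 19
498 = 26·19 + 4
19 = 4·4 + 3
4 = 1·3 + 1
3 = 3·1 + 0
Since gcd(8599, 243300) = 1, back-substitute to write 1 as a combination:
1 = 4 − 3
1 = −19 + 5·4
1 = 5·498 − 131·19
1 = −131·1015 + 267·498
1 = 267·2528 − 665·1015
1 = −665·8599 + 2262·2528
1 = 2262·243300 − 64001·8599
Thus 8599·(-64001) ≡ 1 (mod 243300); reducing, -64001 mod 243300 = 179299.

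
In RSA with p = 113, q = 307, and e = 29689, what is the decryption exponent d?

φ(n) = (p−1)(q−1) = 112·306 = 34272.
Need d with 29689·d ≡ 1 (mod 34272). Apply the extended Euclidean algorithm:
34272 = 1*29689 + 4583
29689 = 6*4583 + 2191
4583 = 2*2191 + 201
2191 = 10*201 + 181
201 = 1*181 + 20
181 = 9*20 + 1
20 = 20*1 + 0
Back-substitute:
1 = 181 − 9·20
1 = −9·201 + 10·181
1 = 10·2191 − 109·201
1 = −109·4583 + 228·2191
1 = 228·29689 − 1477·4583
1 = −1477·34272 + 1705·29689
So 29689·1705 ≡ 1 (mod 34272), hence d = 1705.

1705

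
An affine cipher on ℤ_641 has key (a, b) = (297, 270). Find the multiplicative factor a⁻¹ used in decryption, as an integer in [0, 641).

300

Run Euclid on (641, 297):
641 = 2×297 + 47
297 = 6×47 + 15
47 = 3×15 + 2
15 = 7×2 + 1
2 = 2×1 + 0
The gcd is 1. Working backward:
1 = 15 − 7·2
1 = −7·47 + 22·15
1 = 22·297 − 139·47
1 = −139·641 + 300·297
So 297·300 ≡ 1 (mod 641).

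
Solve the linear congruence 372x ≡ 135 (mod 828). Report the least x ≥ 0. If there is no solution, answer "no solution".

gcd(372, 828):
828 = 2*372 + 84
372 = 4*84 + 36
84 = 2*36 + 12
36 = 3*12 + 0
gcd = 12, but 12 ∤ 135, so the congruence has no solution.

no solution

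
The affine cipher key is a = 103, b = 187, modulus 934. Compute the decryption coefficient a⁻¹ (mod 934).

gcd(934, 103) by repeated division:
934 = 9×103 + 7
103 = 14×7 + 5
7 = 1×5 + 2
5 = 2×2 + 1
2 = 2×1 + 0
The gcd is 1. Working backward:
1 = 5 − 2·2
1 = −2·7 + 3·5
1 = 3·103 − 44·7
1 = −44·934 + 399·103
So 103·399 ≡ 1 (mod 934).

399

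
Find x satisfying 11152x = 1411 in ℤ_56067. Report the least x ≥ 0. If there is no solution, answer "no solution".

17692

First find gcd(11152, 56067):
56067 = 5×11152 + 307
11152 = 36×307 + 100
307 = 3×100 + 7
100 = 14×7 + 2
7 = 3×2 + 1
2 = 2×1 + 0
gcd = 1, so a unique solution mod 56067 exists.
Back-substitute for the Bézout coefficients:
1 = 7 − 3·2
1 = −3·100 + 43·7
1 = 43·307 − 132·100
1 = −132·11152 + 4795·307
1 = 4795·56067 − 24107·11152
So 11152·(-24107) ≡ 1 (mod 56067), giving 11152⁻¹ ≡ 31960.
x ≡ 11152⁻¹·1411 ≡ 31960·1411 ≡ 17692 (mod 56067).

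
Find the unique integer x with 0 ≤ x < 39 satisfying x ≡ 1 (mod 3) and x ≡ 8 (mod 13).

Write x = 1 + 3·k. Then 3·k ≡ 8 − 1 ≡ 7 (mod 13).
Need 3⁻¹ mod 13. Extended Euclid on (13, 3):
13 = 4*3 + 1
3 = 3*1 + 0
Back-substitute:
1 = 13 − 4·3
3⁻¹ ≡ 9 (mod 13), so k ≡ 9·7 ≡ 11 (mod 13).
x = 1 + 3·11 = 34.

34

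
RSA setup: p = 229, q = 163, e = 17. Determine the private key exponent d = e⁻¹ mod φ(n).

15209

φ(n) = (p−1)(q−1) = 228·162 = 36936.
Need d with 17·d ≡ 1 (mod 36936). Apply the extended Euclidean algorithm:
36936 = 2172×17 + 12
17 = 1×12 + 5
12 = 2×5 + 2
5 = 2×2 + 1
2 = 2×1 + 0
Back-substitute:
1 = 5 − 2·2
1 = −2·12 + 5·5
1 = 5·17 − 7·12
1 = −7·36936 + 15209·17
So 17·15209 ≡ 1 (mod 36936), hence d = 15209.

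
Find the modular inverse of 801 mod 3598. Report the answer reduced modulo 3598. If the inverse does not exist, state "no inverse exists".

831

Run Euclid on (3598, 801):
3598 = 4*801 + 394
801 = 2*394 + 13
394 = 30*13 + 4
13 = 3*4 + 1
4 = 4*1 + 0
gcd = 1, so the inverse exists. Back-substitute:
1 = 13 − 3·4
1 = −3·394 + 91·13
1 = 91·801 − 185·394
1 = −185·3598 + 831·801
So 801·831 ≡ 1 (mod 3598).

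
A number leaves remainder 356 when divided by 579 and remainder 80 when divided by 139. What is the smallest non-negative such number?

73889

Write x = 356 + 579·k. Then 579·k ≡ 80 − 356 ≡ 2 (mod 139).
Need 579⁻¹ mod 139. Extended Euclid on (139, 23):
139 = 6·23 + 1
23 = 23·1 + 0
Back-substitute:
1 = 139 − 6·23
579⁻¹ ≡ 133 (mod 139), so k ≡ 133·2 ≡ 127 (mod 139).
x = 356 + 579·127 = 73889.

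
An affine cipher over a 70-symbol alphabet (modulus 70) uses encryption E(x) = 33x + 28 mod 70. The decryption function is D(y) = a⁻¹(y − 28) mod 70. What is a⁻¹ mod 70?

gcd(70, 33) by repeated division:
70 = 2·33 + 4
33 = 8·4 + 1
4 = 4·1 + 0
Since gcd(33, 70) = 1, back-substitute to write 1 as a combination:
1 = 33 − 8·4
1 = −8·70 + 17·33
So 33·17 ≡ 1 (mod 70).

17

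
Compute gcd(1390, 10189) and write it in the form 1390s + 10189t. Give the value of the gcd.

Euclidean algorithm:
10189 = 7×1390 + 459
1390 = 3×459 + 13
459 = 35×13 + 4
13 = 3×4 + 1
4 = 4×1 + 0
gcd(1390, 10189) = 1.
Working backward:
1 = 13 − 3·4
1 = −3·459 + 106·13
1 = 106·1390 − 321·459
1 = −321·10189 + 2353·1390
So 1 = (-321)·10189 + (2353)·1390.

1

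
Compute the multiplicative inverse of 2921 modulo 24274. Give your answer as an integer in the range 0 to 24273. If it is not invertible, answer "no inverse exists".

17817

gcd(24274, 2921) by repeated division:
24274 = 8·2921 + 906
2921 = 3·906 + 203
906 = 4·203 + 94
203 = 2·94 + 15
94 = 6·15 + 4
15 = 3·4 + 3
4 = 1·3 + 1
3 = 3·1 + 0
gcd = 1, so the inverse exists. Back-substitute:
1 = 4 − 3
1 = −15 + 4·4
1 = 4·94 − 25·15
1 = −25·203 + 54·94
1 = 54·906 − 241·203
1 = −241·2921 + 777·906
1 = 777·24274 − 6457·2921
Thus 2921·(-6457) ≡ 1 (mod 24274); reducing, -6457 mod 24274 = 17817.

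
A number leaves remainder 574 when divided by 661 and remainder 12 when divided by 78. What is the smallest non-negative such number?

5862

Write x = 574 + 661·k. Then 661·k ≡ 12 − 574 ≡ 62 (mod 78).
Need 661⁻¹ mod 78. Extended Euclid on (78, 37):
78 = 2·37 + 4
37 = 9·4 + 1
4 = 4·1 + 0
Back-substitute:
1 = 37 − 9·4
1 = −9·78 + 19·37
661⁻¹ ≡ 19 (mod 78), so k ≡ 19·62 ≡ 8 (mod 78).
x = 574 + 661·8 = 5862.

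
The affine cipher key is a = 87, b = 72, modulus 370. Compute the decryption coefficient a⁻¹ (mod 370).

353

Apply the Euclidean algorithm to 370 and 87:
370 = 4×87 + 22
87 = 3×22 + 21
22 = 1×21 + 1
21 = 21×1 + 0
gcd = 1, so the inverse exists. Back-substitute:
1 = 22 − 21
1 = −87 + 4·22
1 = 4·370 − 17·87
Hence 87⁻¹ ≡ -17 ≡ 353 (mod 370).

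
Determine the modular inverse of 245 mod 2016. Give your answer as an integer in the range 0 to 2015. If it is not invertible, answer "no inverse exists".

Euclidean algorithm on 2016, 245:
2016 = 8*245 + 56
245 = 4*56 + 21
56 = 2*21 + 14
21 = 1*14 + 7
14 = 2*7 + 0
The gcd is 7, not 1, hence no inverse exists.

no inverse exists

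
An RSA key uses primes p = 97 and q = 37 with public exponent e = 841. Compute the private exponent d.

φ(n) = (p−1)(q−1) = 96·36 = 3456.
Need d with 841·d ≡ 1 (mod 3456). Apply the extended Euclidean algorithm:
3456 = 4·841 + 92
841 = 9·92 + 13
92 = 7·13 + 1
13 = 13·1 + 0
Back-substitute:
1 = 92 − 7·13
1 = −7·841 + 64·92
1 = 64·3456 − 263·841
So 841·(-263) ≡ 1 (mod 3456), hence d ≡ -263 ≡ 3193 (mod 3456).

3193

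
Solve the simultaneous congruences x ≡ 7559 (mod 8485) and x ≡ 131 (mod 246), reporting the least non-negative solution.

Write x = 7559 + 8485·k. Then 8485·k ≡ 131 − 7559 ≡ 198 (mod 246).
Need 8485⁻¹ mod 246. Extended Euclid on (246, 121):
246 = 2*121 + 4
121 = 30*4 + 1
4 = 4*1 + 0
Back-substitute:
1 = 121 − 30·4
1 = −30·246 + 61·121
8485⁻¹ ≡ 61 (mod 246), so k ≡ 61·198 ≡ 24 (mod 246).
x = 7559 + 8485·24 = 211199.

211199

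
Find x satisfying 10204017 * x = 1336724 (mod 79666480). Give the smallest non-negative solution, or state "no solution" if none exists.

First find gcd(10204017, 79666480):
79666480 = 7×10204017 + 8238361
10204017 = 1×8238361 + 1965656
8238361 = 4×1965656 + 375737
1965656 = 5×375737 + 86971
375737 = 4×86971 + 27853
86971 = 3×27853 + 3412
27853 = 8×3412 + 557
3412 = 6×557 + 70
557 = 7×70 + 67
70 = 1×67 + 3
67 = 22×3 + 1
3 = 3×1 + 0
gcd = 1, so a unique solution mod 79666480 exists.
Back-substitute for the Bézout coefficients:
1 = 67 − 22·3
1 = −22·70 + 23·67
1 = 23·557 − 183·70
1 = −183·3412 + 1121·557
1 = 1121·27853 − 9151·3412
1 = −9151·86971 + 28574·27853
1 = 28574·375737 − 123447·86971
1 = −123447·1965656 + 645809·375737
1 = 645809·8238361 − 2706683·1965656
1 = −2706683·10204017 + 3352492·8238361
1 = 3352492·79666480 − 26174127·10204017
So 10204017·(-26174127) ≡ 1 (mod 79666480), giving 10204017⁻¹ ≡ 53492353.
x ≡ 10204017⁻¹·1336724 ≡ 53492353·1336724 ≡ 22280532 (mod 79666480).

22280532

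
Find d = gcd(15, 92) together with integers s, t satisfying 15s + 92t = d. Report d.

1

Repeated division:
92 = 6·15 + 2
15 = 7·2 + 1
2 = 2·1 + 0
gcd(15, 92) = 1.
Express as a combination:
1 = 15 − 7·2
1 = −7·92 + 43·15
So 1 = (-7)·92 + (43)·15.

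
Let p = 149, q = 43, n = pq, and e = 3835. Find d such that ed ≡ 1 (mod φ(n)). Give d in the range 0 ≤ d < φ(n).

φ(n) = (p−1)(q−1) = 148·42 = 6216.
Need d with 3835·d ≡ 1 (mod 6216). Apply the extended Euclidean algorithm:
6216 = 1×3835 + 2381
3835 = 1×2381 + 1454
2381 = 1×1454 + 927
1454 = 1×927 + 527
927 = 1×527 + 400
527 = 1×400 + 127
400 = 3×127 + 19
127 = 6×19 + 13
19 = 1×13 + 6
13 = 2×6 + 1
6 = 6×1 + 0
Back-substitute:
1 = 13 − 2·6
1 = −2·19 + 3·13
1 = 3·127 − 20·19
1 = −20·400 + 63·127
1 = 63·527 − 83·400
1 = −83·927 + 146·527
1 = 146·1454 − 229·927
1 = −229·2381 + 375·1454
1 = 375·3835 − 604·2381
1 = −604·6216 + 979·3835
So 3835·979 ≡ 1 (mod 6216), hence d = 979.

979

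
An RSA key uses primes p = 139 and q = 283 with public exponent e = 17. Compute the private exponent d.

25181

φ(n) = (p−1)(q−1) = 138·282 = 38916.
Need d with 17·d ≡ 1 (mod 38916). Apply the extended Euclidean algorithm:
38916 = 2289*17 + 3
17 = 5*3 + 2
3 = 1*2 + 1
2 = 2*1 + 0
Back-substitute:
1 = 3 − 2
1 = −17 + 6·3
1 = 6·38916 − 13735·17
So 17·(-13735) ≡ 1 (mod 38916), hence d ≡ -13735 ≡ 25181 (mod 38916).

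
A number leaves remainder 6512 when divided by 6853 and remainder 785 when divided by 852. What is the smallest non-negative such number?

Write x = 6512 + 6853·k. Then 6853·k ≡ 785 − 6512 ≡ 237 (mod 852).
Need 6853⁻¹ mod 852. Extended Euclid on (852, 37):
852 = 23·37 + 1
37 = 37·1 + 0
Back-substitute:
1 = 852 − 23·37
6853⁻¹ ≡ 829 (mod 852), so k ≡ 829·237 ≡ 513 (mod 852).
x = 6512 + 6853·513 = 3522101.

3522101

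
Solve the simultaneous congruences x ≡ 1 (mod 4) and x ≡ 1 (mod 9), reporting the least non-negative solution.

1

Write x = 1 + 4·k. Then 4·k ≡ 1 − 1 ≡ 0 (mod 9).
Need 4⁻¹ mod 9. Extended Euclid on (9, 4):
9 = 2×4 + 1
4 = 4×1 + 0
Back-substitute:
1 = 9 − 2·4
4⁻¹ ≡ 7 (mod 9), so k ≡ 7·0 ≡ 0 (mod 9).
x = 1 + 4·0 = 1.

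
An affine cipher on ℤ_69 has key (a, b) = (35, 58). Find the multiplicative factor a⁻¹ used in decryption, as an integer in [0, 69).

Run Euclid on (69, 35):
69 = 1*35 + 34
35 = 1*34 + 1
34 = 34*1 + 0
The gcd is 1. Working backward:
1 = 35 − 34
1 = −69 + 2·35
So 35·2 ≡ 1 (mod 69).

2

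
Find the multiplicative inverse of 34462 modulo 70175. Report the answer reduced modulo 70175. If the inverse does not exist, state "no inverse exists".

45998

gcd(70175, 34462) by repeated division:
70175 = 2·34462 + 1251
34462 = 27·1251 + 685
1251 = 1·685 + 566
685 = 1·566 + 119
566 = 4·119 + 90
119 = 1·90 + 29
90 = 3·29 + 3
29 = 9·3 + 2
3 = 1·2 + 1
2 = 2·1 + 0
gcd = 1, so the inverse exists. Back-substitute:
1 = 3 − 2
1 = −29 + 10·3
1 = 10·90 − 31·29
1 = −31·119 + 41·90
1 = 41·566 − 195·119
1 = −195·685 + 236·566
1 = 236·1251 − 431·685
1 = −431·34462 + 11873·1251
1 = 11873·70175 − 24177·34462
Hence 34462⁻¹ ≡ -24177 ≡ 45998 (mod 70175).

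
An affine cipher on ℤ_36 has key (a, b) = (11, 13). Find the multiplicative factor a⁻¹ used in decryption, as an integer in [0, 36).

23

Extended Euclidean algorithm:
36 = 3*11 + 3
11 = 3*3 + 2
3 = 1*2 + 1
2 = 2*1 + 0
gcd = 1, so the inverse exists. Back-substitute:
1 = 3 − 2
1 = −11 + 4·3
1 = 4·36 − 13·11
Hence 11⁻¹ ≡ -13 ≡ 23 (mod 36).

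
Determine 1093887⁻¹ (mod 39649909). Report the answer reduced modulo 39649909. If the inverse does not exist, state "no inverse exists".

29818978

Run Euclid on (39649909, 1093887):
39649909 = 36*1093887 + 269977
1093887 = 4*269977 + 13979
269977 = 19*13979 + 4376
13979 = 3*4376 + 851
4376 = 5*851 + 121
851 = 7*121 + 4
121 = 30*4 + 1
4 = 4*1 + 0
The gcd is 1. Working backward:
1 = 121 − 30·4
1 = −30·851 + 211·121
1 = 211·4376 − 1085·851
1 = −1085·13979 + 3466·4376
1 = 3466·269977 − 66939·13979
1 = −66939·1093887 + 271222·269977
1 = 271222·39649909 − 9830931·1093887
Hence 1093887⁻¹ ≡ -9830931 ≡ 29818978 (mod 39649909).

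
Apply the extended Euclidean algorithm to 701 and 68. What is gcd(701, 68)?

Euclidean algorithm:
701 = 10*68 + 21
68 = 3*21 + 5
21 = 4*5 + 1
5 = 5*1 + 0
gcd(701, 68) = 1.
Back-substituting:
1 = 21 − 4·5
1 = −4·68 + 13·21
1 = 13·701 − 134·68
So 1 = (13)·701 + (-134)·68.

1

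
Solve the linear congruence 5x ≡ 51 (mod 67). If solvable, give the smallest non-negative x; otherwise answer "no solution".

First find gcd(5, 67):
67 = 13×5 + 2
5 = 2×2 + 1
2 = 2×1 + 0
gcd = 1, so a unique solution mod 67 exists.
Back-substitute for the Bézout coefficients:
1 = 5 − 2·2
1 = −2·67 + 27·5
So 5·(27) ≡ 1 (mod 67), giving 5⁻¹ ≡ 27.
x ≡ 5⁻¹·51 ≡ 27·51 ≡ 37 (mod 67).

37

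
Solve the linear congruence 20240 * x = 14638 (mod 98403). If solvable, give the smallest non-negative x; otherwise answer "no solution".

30212

First find gcd(20240, 98403):
98403 = 4*20240 + 17443
20240 = 1*17443 + 2797
17443 = 6*2797 + 661
2797 = 4*661 + 153
661 = 4*153 + 49
153 = 3*49 + 6
49 = 8*6 + 1
6 = 6*1 + 0
gcd = 1, so a unique solution mod 98403 exists.
Back-substitute for the Bézout coefficients:
1 = 49 − 8·6
1 = −8·153 + 25·49
1 = 25·661 − 108·153
1 = −108·2797 + 457·661
1 = 457·17443 − 2850·2797
1 = −2850·20240 + 3307·17443
1 = 3307·98403 − 16078·20240
So 20240·(-16078) ≡ 1 (mod 98403), giving 20240⁻¹ ≡ 82325.
x ≡ 20240⁻¹·14638 ≡ 82325·14638 ≡ 30212 (mod 98403).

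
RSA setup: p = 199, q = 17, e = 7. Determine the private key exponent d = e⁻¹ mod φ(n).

2263

φ(n) = (p−1)(q−1) = 198·16 = 3168.
Need d with 7·d ≡ 1 (mod 3168). Apply the extended Euclidean algorithm:
3168 = 452·7 + 4
7 = 1·4 + 3
4 = 1·3 + 1
3 = 3·1 + 0
Back-substitute:
1 = 4 − 3
1 = −7 + 2·4
1 = 2·3168 − 905·7
So 7·(-905) ≡ 1 (mod 3168), hence d ≡ -905 ≡ 2263 (mod 3168).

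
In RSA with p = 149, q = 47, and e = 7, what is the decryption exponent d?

φ(n) = (p−1)(q−1) = 148·46 = 6808.
Need d with 7·d ≡ 1 (mod 6808). Apply the extended Euclidean algorithm:
6808 = 972·7 + 4
7 = 1·4 + 3
4 = 1·3 + 1
3 = 3·1 + 0
Back-substitute:
1 = 4 − 3
1 = −7 + 2·4
1 = 2·6808 − 1945·7
So 7·(-1945) ≡ 1 (mod 6808), hence d ≡ -1945 ≡ 4863 (mod 6808).

4863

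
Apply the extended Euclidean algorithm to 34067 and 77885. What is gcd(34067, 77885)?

Repeated division:
77885 = 2·34067 + 9751
34067 = 3·9751 + 4814
9751 = 2·4814 + 123
4814 = 39·123 + 17
123 = 7·17 + 4
17 = 4·4 + 1
4 = 4·1 + 0
gcd(34067, 77885) = 1.
Back-substituting:
1 = 17 − 4·4
1 = −4·123 + 29·17
1 = 29·4814 − 1135·123
1 = −1135·9751 + 2299·4814
1 = 2299·34067 − 8032·9751
1 = −8032·77885 + 18363·34067
So 1 = (-8032)·77885 + (18363)·34067.

1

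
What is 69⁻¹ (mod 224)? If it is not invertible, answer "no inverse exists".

Run Euclid on (224, 69):
224 = 3·69 + 17
69 = 4·17 + 1
17 = 17·1 + 0
gcd = 1, so the inverse exists. Back-substitute:
1 = 69 − 4·17
1 = −4·224 + 13·69
So 69·13 ≡ 1 (mod 224).

13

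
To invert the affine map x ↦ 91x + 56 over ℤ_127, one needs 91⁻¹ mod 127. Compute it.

67

Extended Euclidean algorithm:
127 = 1·91 + 36
91 = 2·36 + 19
36 = 1·19 + 17
19 = 1·17 + 2
17 = 8·2 + 1
2 = 2·1 + 0
Since gcd(91, 127) = 1, back-substitute to write 1 as a combination:
1 = 17 − 8·2
1 = −8·19 + 9·17
1 = 9·36 − 17·19
1 = −17·91 + 43·36
1 = 43·127 − 60·91
So 91·(-60) ≡ 1 (mod 127), and -60 ≡ 67 (mod 127).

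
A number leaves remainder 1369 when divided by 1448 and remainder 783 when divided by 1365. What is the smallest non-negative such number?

1062753

Write x = 1369 + 1448·k. Then 1448·k ≡ 783 − 1369 ≡ 779 (mod 1365).
Need 1448⁻¹ mod 1365. Extended Euclid on (1365, 83):
1365 = 16×83 + 37
83 = 2×37 + 9
37 = 4×9 + 1
9 = 9×1 + 0
Back-substitute:
1 = 37 − 4·9
1 = −4·83 + 9·37
1 = 9·1365 − 148·83
1448⁻¹ ≡ 1217 (mod 1365), so k ≡ 1217·779 ≡ 733 (mod 1365).
x = 1369 + 1448·733 = 1062753.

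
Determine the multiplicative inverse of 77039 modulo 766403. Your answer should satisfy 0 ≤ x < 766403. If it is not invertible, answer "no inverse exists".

Extended Euclidean algorithm:
766403 = 9*77039 + 73052
77039 = 1*73052 + 3987
73052 = 18*3987 + 1286
3987 = 3*1286 + 129
1286 = 9*129 + 125
129 = 1*125 + 4
125 = 31*4 + 1
4 = 4*1 + 0
Since gcd(77039, 766403) = 1, back-substitute to write 1 as a combination:
1 = 125 − 31·4
1 = −31·129 + 32·125
1 = 32·1286 − 319·129
1 = −319·3987 + 989·1286
1 = 989·73052 − 18121·3987
1 = −18121·77039 + 19110·73052
1 = 19110·766403 − 190111·77039
Hence 77039⁻¹ ≡ -190111 ≡ 576292 (mod 766403).

576292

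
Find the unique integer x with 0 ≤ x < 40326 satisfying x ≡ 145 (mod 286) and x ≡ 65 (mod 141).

Write x = 145 + 286·k. Then 286·k ≡ 65 − 145 ≡ 61 (mod 141).
Need 286⁻¹ mod 141. Extended Euclid on (141, 4):
141 = 35·4 + 1
4 = 4·1 + 0
Back-substitute:
1 = 141 − 35·4
286⁻¹ ≡ 106 (mod 141), so k ≡ 106·61 ≡ 121 (mod 141).
x = 145 + 286·121 = 34751.

34751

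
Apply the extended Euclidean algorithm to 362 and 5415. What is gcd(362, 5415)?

1

Euclidean algorithm:
5415 = 14·362 + 347
362 = 1·347 + 15
347 = 23·15 + 2
15 = 7·2 + 1
2 = 2·1 + 0
gcd(362, 5415) = 1.
Express as a combination:
1 = 15 − 7·2
1 = −7·347 + 162·15
1 = 162·362 − 169·347
1 = −169·5415 + 2528·362
So 1 = (-169)·5415 + (2528)·362.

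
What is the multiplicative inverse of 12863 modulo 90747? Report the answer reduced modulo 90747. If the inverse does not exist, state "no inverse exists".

gcd(90747, 12863) by repeated division:
90747 = 7*12863 + 706
12863 = 18*706 + 155
706 = 4*155 + 86
155 = 1*86 + 69
86 = 1*69 + 17
69 = 4*17 + 1
17 = 17*1 + 0
The gcd is 1. Working backward:
1 = 69 − 4·17
1 = −4·86 + 5·69
1 = 5·155 − 9·86
1 = −9·706 + 41·155
1 = 41·12863 − 747·706
1 = −747·90747 + 5270·12863
So 12863·5270 ≡ 1 (mod 90747).

5270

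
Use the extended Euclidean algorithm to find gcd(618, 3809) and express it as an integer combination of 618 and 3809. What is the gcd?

1

Euclidean algorithm:
3809 = 6*618 + 101
618 = 6*101 + 12
101 = 8*12 + 5
12 = 2*5 + 2
5 = 2*2 + 1
2 = 2*1 + 0
gcd(618, 3809) = 1.
Working backward:
1 = 5 − 2·2
1 = −2·12 + 5·5
1 = 5·101 − 42·12
1 = −42·618 + 257·101
1 = 257·3809 − 1584·618
So 1 = (257)·3809 + (-1584)·618.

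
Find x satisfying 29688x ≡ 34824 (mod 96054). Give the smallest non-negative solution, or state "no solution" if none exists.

11157

First find gcd(29688, 96054):
96054 = 3×29688 + 6990
29688 = 4×6990 + 1728
6990 = 4×1728 + 78
1728 = 22×78 + 12
78 = 6×12 + 6
12 = 2×6 + 0
gcd = 6 and 6 | 34824, so solutions exist. Divide through by 6: 4948x ≡ 5804 (mod 16009).
Now find 4948⁻¹ mod 16009:
16009 = 3*4948 + 1165
4948 = 4*1165 + 288
1165 = 4*288 + 13
288 = 22*13 + 2
13 = 6*2 + 1
2 = 2*1 + 0
Back-substitute:
1 = 13 − 6·2
1 = −6·288 + 133·13
1 = 133·1165 − 538·288
1 = −538·4948 + 2285·1165
1 = 2285·16009 − 7393·4948
So 4948·(-7393) ≡ 1 (mod 16009), i.e. 4948⁻¹ ≡ 8616.
Then x ≡ 8616·5804 ≡ 11157 (mod 16009); the smallest non-negative solution is x = 11157.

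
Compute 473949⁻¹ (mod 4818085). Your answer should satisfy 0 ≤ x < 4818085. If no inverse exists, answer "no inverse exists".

3230284

Extended Euclidean algorithm:
4818085 = 10·473949 + 78595
473949 = 6·78595 + 2379
78595 = 33·2379 + 88
2379 = 27·88 + 3
88 = 29·3 + 1
3 = 3·1 + 0
gcd = 1, so the inverse exists. Back-substitute:
1 = 88 − 29·3
1 = −29·2379 + 784·88
1 = 784·78595 − 25901·2379
1 = −25901·473949 + 156190·78595
1 = 156190·4818085 − 1587801·473949
So 473949·(-1587801) ≡ 1 (mod 4818085), and -1587801 ≡ 3230284 (mod 4818085).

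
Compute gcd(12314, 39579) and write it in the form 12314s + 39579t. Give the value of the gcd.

1

Repeated division:
39579 = 3×12314 + 2637
12314 = 4×2637 + 1766
2637 = 1×1766 + 871
1766 = 2×871 + 24
871 = 36×24 + 7
24 = 3×7 + 3
7 = 2×3 + 1
3 = 3×1 + 0
gcd(12314, 39579) = 1.
Working backward:
1 = 7 − 2·3
1 = −2·24 + 7·7
1 = 7·871 − 254·24
1 = −254·1766 + 515·871
1 = 515·2637 − 769·1766
1 = −769·12314 + 3591·2637
1 = 3591·39579 − 11542·12314
So 1 = (3591)·39579 + (-11542)·12314.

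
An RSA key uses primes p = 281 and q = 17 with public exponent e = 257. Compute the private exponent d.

3713

φ(n) = (p−1)(q−1) = 280·16 = 4480.
Need d with 257·d ≡ 1 (mod 4480). Apply the extended Euclidean algorithm:
4480 = 17×257 + 111
257 = 2×111 + 35
111 = 3×35 + 6
35 = 5×6 + 5
6 = 1×5 + 1
5 = 5×1 + 0
Back-substitute:
1 = 6 − 5
1 = −35 + 6·6
1 = 6·111 − 19·35
1 = −19·257 + 44·111
1 = 44·4480 − 767·257
So 257·(-767) ≡ 1 (mod 4480), hence d ≡ -767 ≡ 3713 (mod 4480).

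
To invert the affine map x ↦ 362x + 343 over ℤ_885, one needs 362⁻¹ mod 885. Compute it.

863

gcd(885, 362) by repeated division:
885 = 2*362 + 161
362 = 2*161 + 40
161 = 4*40 + 1
40 = 40*1 + 0
gcd = 1, so the inverse exists. Back-substitute:
1 = 161 − 4·40
1 = −4·362 + 9·161
1 = 9·885 − 22·362
Thus 362·(-22) ≡ 1 (mod 885); reducing, -22 mod 885 = 863.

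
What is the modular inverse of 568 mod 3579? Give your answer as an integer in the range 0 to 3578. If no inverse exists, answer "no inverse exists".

Run Euclid on (3579, 568):
3579 = 6·568 + 171
568 = 3·171 + 55
171 = 3·55 + 6
55 = 9·6 + 1
6 = 6·1 + 0
Since gcd(568, 3579) = 1, back-substitute to write 1 as a combination:
1 = 55 − 9·6
1 = −9·171 + 28·55
1 = 28·568 − 93·171
1 = −93·3579 + 586·568
So 568·586 ≡ 1 (mod 3579).

586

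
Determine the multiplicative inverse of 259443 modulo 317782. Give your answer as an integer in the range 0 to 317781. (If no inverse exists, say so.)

175927

Run Euclid on (317782, 259443):
317782 = 1·259443 + 58339
259443 = 4·58339 + 26087
58339 = 2·26087 + 6165
26087 = 4·6165 + 1427
6165 = 4·1427 + 457
1427 = 3·457 + 56
457 = 8·56 + 9
56 = 6·9 + 2
9 = 4·2 + 1
2 = 2·1 + 0
gcd = 1, so the inverse exists. Back-substitute:
1 = 9 − 4·2
1 = −4·56 + 25·9
1 = 25·457 − 204·56
1 = −204·1427 + 637·457
1 = 637·6165 − 2752·1427
1 = −2752·26087 + 11645·6165
1 = 11645·58339 − 26042·26087
1 = −26042·259443 + 115813·58339
1 = 115813·317782 − 141855·259443
Hence 259443⁻¹ ≡ -141855 ≡ 175927 (mod 317782).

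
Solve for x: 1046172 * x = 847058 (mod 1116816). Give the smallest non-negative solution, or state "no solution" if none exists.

no solution

gcd(1046172, 1116816):
1116816 = 1·1046172 + 70644
1046172 = 14·70644 + 57156
70644 = 1·57156 + 13488
57156 = 4·13488 + 3204
13488 = 4·3204 + 672
3204 = 4·672 + 516
672 = 1·516 + 156
516 = 3·156 + 48
156 = 3·48 + 12
48 = 4·12 + 0
gcd = 12, but 12 ∤ 847058, so the congruence has no solution.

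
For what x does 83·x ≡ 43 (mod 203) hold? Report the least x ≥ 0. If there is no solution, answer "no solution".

First find gcd(83, 203):
203 = 2·83 + 37
83 = 2·37 + 9
37 = 4·9 + 1
9 = 9·1 + 0
gcd = 1, so a unique solution mod 203 exists.
Back-substitute for the Bézout coefficients:
1 = 37 − 4·9
1 = −4·83 + 9·37
1 = 9·203 − 22·83
So 83·(-22) ≡ 1 (mod 203), giving 83⁻¹ ≡ 181.
x ≡ 83⁻¹·43 ≡ 181·43 ≡ 69 (mod 203).

69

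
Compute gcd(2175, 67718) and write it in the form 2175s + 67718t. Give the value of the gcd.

1

Repeated division:
67718 = 31*2175 + 293
2175 = 7*293 + 124
293 = 2*124 + 45
124 = 2*45 + 34
45 = 1*34 + 11
34 = 3*11 + 1
11 = 11*1 + 0
gcd(2175, 67718) = 1.
Express as a combination:
1 = 34 − 3·11
1 = −3·45 + 4·34
1 = 4·124 − 11·45
1 = −11·293 + 26·124
1 = 26·2175 − 193·293
1 = −193·67718 + 6009·2175
So 1 = (-193)·67718 + (6009)·2175.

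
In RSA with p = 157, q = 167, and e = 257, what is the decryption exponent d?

5945

φ(n) = (p−1)(q−1) = 156·166 = 25896.
Need d with 257·d ≡ 1 (mod 25896). Apply the extended Euclidean algorithm:
25896 = 100*257 + 196
257 = 1*196 + 61
196 = 3*61 + 13
61 = 4*13 + 9
13 = 1*9 + 4
9 = 2*4 + 1
4 = 4*1 + 0
Back-substitute:
1 = 9 − 2·4
1 = −2·13 + 3·9
1 = 3·61 − 14·13
1 = −14·196 + 45·61
1 = 45·257 − 59·196
1 = −59·25896 + 5945·257
So 257·5945 ≡ 1 (mod 25896), hence d = 5945.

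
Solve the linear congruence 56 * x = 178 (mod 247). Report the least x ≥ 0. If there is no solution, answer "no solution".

12

First find gcd(56, 247):
247 = 4*56 + 23
56 = 2*23 + 10
23 = 2*10 + 3
10 = 3*3 + 1
3 = 3*1 + 0
gcd = 1, so a unique solution mod 247 exists.
Back-substitute for the Bézout coefficients:
1 = 10 − 3·3
1 = −3·23 + 7·10
1 = 7·56 − 17·23
1 = −17·247 + 75·56
So 56·(75) ≡ 1 (mod 247), giving 56⁻¹ ≡ 75.
x ≡ 56⁻¹·178 ≡ 75·178 ≡ 12 (mod 247).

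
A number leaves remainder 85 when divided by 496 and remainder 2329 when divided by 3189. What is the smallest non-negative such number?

Write x = 85 + 496·k. Then 496·k ≡ 2329 − 85 ≡ 2244 (mod 3189).
Need 496⁻¹ mod 3189. Extended Euclid on (3189, 496):
3189 = 6*496 + 213
496 = 2*213 + 70
213 = 3*70 + 3
70 = 23*3 + 1
3 = 3*1 + 0
Back-substitute:
1 = 70 − 23·3
1 = −23·213 + 70·70
1 = 70·496 − 163·213
1 = −163·3189 + 1048·496
496⁻¹ ≡ 1048 (mod 3189), so k ≡ 1048·2244 ≡ 1419 (mod 3189).
x = 85 + 496·1419 = 703909.

703909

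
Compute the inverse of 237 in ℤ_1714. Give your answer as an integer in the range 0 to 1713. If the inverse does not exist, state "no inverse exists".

405

gcd(1714, 237) by repeated division:
1714 = 7*237 + 55
237 = 4*55 + 17
55 = 3*17 + 4
17 = 4*4 + 1
4 = 4*1 + 0
gcd = 1, so the inverse exists. Back-substitute:
1 = 17 − 4·4
1 = −4·55 + 13·17
1 = 13·237 − 56·55
1 = −56·1714 + 405·237
So 237·405 ≡ 1 (mod 1714).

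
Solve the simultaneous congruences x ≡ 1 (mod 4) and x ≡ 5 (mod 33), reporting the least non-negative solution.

5

Write x = 1 + 4·k. Then 4·k ≡ 5 − 1 ≡ 4 (mod 33).
Need 4⁻¹ mod 33. Extended Euclid on (33, 4):
33 = 8*4 + 1
4 = 4*1 + 0
Back-substitute:
1 = 33 − 8·4
4⁻¹ ≡ 25 (mod 33), so k ≡ 25·4 ≡ 1 (mod 33).
x = 1 + 4·1 = 5.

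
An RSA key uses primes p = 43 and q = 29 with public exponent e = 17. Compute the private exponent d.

φ(n) = (p−1)(q−1) = 42·28 = 1176.
Need d with 17·d ≡ 1 (mod 1176). Apply the extended Euclidean algorithm:
1176 = 69·17 + 3
17 = 5·3 + 2
3 = 1·2 + 1
2 = 2·1 + 0
Back-substitute:
1 = 3 − 2
1 = −17 + 6·3
1 = 6·1176 − 415·17
So 17·(-415) ≡ 1 (mod 1176), hence d ≡ -415 ≡ 761 (mod 1176).

761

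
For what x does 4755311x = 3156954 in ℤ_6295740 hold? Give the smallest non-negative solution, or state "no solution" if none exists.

gcd(4755311, 6295740):
6295740 = 1×4755311 + 1540429
4755311 = 3×1540429 + 134024
1540429 = 11×134024 + 66165
134024 = 2×66165 + 1694
66165 = 39×1694 + 99
1694 = 17×99 + 11
99 = 9×11 + 0
gcd = 11, but 11 ∤ 3156954, so the congruence has no solution.

no solution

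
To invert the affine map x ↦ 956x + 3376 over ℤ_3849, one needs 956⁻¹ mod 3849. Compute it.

Run Euclid on (3849, 956):
3849 = 4·956 + 25
956 = 38·25 + 6
25 = 4·6 + 1
6 = 6·1 + 0
Since gcd(956, 3849) = 1, back-substitute to write 1 as a combination:
1 = 25 − 4·6
1 = −4·956 + 153·25
1 = 153·3849 − 616·956
So 956·(-616) ≡ 1 (mod 3849), and -616 ≡ 3233 (mod 3849).

3233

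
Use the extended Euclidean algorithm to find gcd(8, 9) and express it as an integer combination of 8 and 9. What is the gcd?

1

Apply Euclid's algorithm to 9 and 8:
9 = 1×8 + 1
8 = 8×1 + 0
gcd(8, 9) = 1.
Express as a combination:
1 = 9 − 8
So 1 = (1)·9 + (-1)·8.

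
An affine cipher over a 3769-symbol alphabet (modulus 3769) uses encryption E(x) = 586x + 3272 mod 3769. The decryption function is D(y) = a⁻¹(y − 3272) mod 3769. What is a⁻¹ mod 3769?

2026

Apply the Euclidean algorithm to 3769 and 586:
3769 = 6×586 + 253
586 = 2×253 + 80
253 = 3×80 + 13
80 = 6×13 + 2
13 = 6×2 + 1
2 = 2×1 + 0
gcd = 1, so the inverse exists. Back-substitute:
1 = 13 − 6·2
1 = −6·80 + 37·13
1 = 37·253 − 117·80
1 = −117·586 + 271·253
1 = 271·3769 − 1743·586
Hence 586⁻¹ ≡ -1743 ≡ 2026 (mod 3769).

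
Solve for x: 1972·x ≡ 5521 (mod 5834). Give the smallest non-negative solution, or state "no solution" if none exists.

gcd(1972, 5834):
5834 = 2·1972 + 1890
1972 = 1·1890 + 82
1890 = 23·82 + 4
82 = 20·4 + 2
4 = 2·2 + 0
gcd = 2, but 2 ∤ 5521, so the congruence has no solution.

no solution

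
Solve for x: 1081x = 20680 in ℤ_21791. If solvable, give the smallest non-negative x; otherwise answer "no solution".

1914

First find gcd(1081, 21791):
21791 = 20×1081 + 171
1081 = 6×171 + 55
171 = 3×55 + 6
55 = 9×6 + 1
6 = 6×1 + 0
gcd = 1, so a unique solution mod 21791 exists.
Back-substitute for the Bézout coefficients:
1 = 55 − 9·6
1 = −9·171 + 28·55
1 = 28·1081 − 177·171
1 = −177·21791 + 3568·1081
So 1081·(3568) ≡ 1 (mod 21791), giving 1081⁻¹ ≡ 3568.
x ≡ 1081⁻¹·20680 ≡ 3568·20680 ≡ 1914 (mod 21791).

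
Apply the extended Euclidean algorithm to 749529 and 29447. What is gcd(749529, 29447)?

11

Repeated division:
749529 = 25·29447 + 13354
29447 = 2·13354 + 2739
13354 = 4·2739 + 2398
2739 = 1·2398 + 341
2398 = 7·341 + 11
341 = 31·11 + 0
gcd(749529, 29447) = 11.
Express as a combination:
11 = 2398 − 7·341
11 = −7·2739 + 8·2398
11 = 8·13354 − 39·2739
11 = −39·29447 + 86·13354
11 = 86·749529 − 2189·29447
So 11 = (86)·749529 + (-2189)·29447.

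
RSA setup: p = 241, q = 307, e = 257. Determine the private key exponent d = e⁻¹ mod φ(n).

65153

φ(n) = (p−1)(q−1) = 240·306 = 73440.
Need d with 257·d ≡ 1 (mod 73440). Apply the extended Euclidean algorithm:
73440 = 285×257 + 195
257 = 1×195 + 62
195 = 3×62 + 9
62 = 6×9 + 8
9 = 1×8 + 1
8 = 8×1 + 0
Back-substitute:
1 = 9 − 8
1 = −62 + 7·9
1 = 7·195 − 22·62
1 = −22·257 + 29·195
1 = 29·73440 − 8287·257
So 257·(-8287) ≡ 1 (mod 73440), hence d ≡ -8287 ≡ 65153 (mod 73440).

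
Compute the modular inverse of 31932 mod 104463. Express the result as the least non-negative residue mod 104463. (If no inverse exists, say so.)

Euclidean algorithm on 104463, 31932:
104463 = 3·31932 + 8667
31932 = 3·8667 + 5931
8667 = 1·5931 + 2736
5931 = 2·2736 + 459
2736 = 5·459 + 441
459 = 1·441 + 18
441 = 24·18 + 9
18 = 2·9 + 0
Since gcd = 9 > 1, 31932 is not a unit mod 104463.

no inverse exists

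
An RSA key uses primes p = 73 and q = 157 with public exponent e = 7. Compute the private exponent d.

8023

φ(n) = (p−1)(q−1) = 72·156 = 11232.
Need d with 7·d ≡ 1 (mod 11232). Apply the extended Euclidean algorithm:
11232 = 1604·7 + 4
7 = 1·4 + 3
4 = 1·3 + 1
3 = 3·1 + 0
Back-substitute:
1 = 4 − 3
1 = −7 + 2·4
1 = 2·11232 − 3209·7
So 7·(-3209) ≡ 1 (mod 11232), hence d ≡ -3209 ≡ 8023 (mod 11232).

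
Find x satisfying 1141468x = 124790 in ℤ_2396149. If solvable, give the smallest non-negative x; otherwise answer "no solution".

1838577

First find gcd(1141468, 2396149):
2396149 = 2*1141468 + 113213
1141468 = 10*113213 + 9338
113213 = 12*9338 + 1157
9338 = 8*1157 + 82
1157 = 14*82 + 9
82 = 9*9 + 1
9 = 9*1 + 0
gcd = 1, so a unique solution mod 2396149 exists.
Back-substitute for the Bézout coefficients:
1 = 82 − 9·9
1 = −9·1157 + 127·82
1 = 127·9338 − 1025·1157
1 = −1025·113213 + 12427·9338
1 = 12427·1141468 − 125295·113213
1 = −125295·2396149 + 263017·1141468
So 1141468·(263017) ≡ 1 (mod 2396149), giving 1141468⁻¹ ≡ 263017.
x ≡ 1141468⁻¹·124790 ≡ 263017·124790 ≡ 1838577 (mod 2396149).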